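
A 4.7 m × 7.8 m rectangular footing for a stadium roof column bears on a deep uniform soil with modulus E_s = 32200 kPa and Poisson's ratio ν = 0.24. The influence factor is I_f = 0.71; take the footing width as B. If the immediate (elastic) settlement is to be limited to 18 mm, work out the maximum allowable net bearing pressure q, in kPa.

q ≈ 184 kPa

S_e = q·B·(1−ν²)/E_s · I_f  ⇒  q = S_e·E_s / (B·(1−ν²)·I_f).
q = 0.018 × 32200 / (4.7 × 0.9424 × 0.71) = 184.3 kPa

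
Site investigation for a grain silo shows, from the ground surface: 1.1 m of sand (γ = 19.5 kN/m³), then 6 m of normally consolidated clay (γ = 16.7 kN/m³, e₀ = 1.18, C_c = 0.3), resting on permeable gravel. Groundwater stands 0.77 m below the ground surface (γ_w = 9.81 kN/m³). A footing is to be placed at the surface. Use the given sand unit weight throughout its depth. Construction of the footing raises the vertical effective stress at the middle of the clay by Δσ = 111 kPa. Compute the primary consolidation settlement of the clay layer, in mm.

S_c ≈ 484 mm

Mid-depth of clay below the ground surface: z = 1.1 + 6/2 = 4.1 m.
Total vertical stress at mid-clay: σ_v = 19.5×1.1 + 16.7×3 = 71.55 kPa.
Pore pressure: u = 9.81×(4.1 − 0.77) = 32.667 kPa.
Initial effective stress: σ'_0 = σ_v − u = 71.55 − 32.667 = 38.883 kPa.
Final effective stress: σ'_f = σ'_0 + Δσ = 38.883 + 111 = 149.88 kPa.
Normally consolidated clay, so the full stress increment lies on the virgin compression line:
S_c = C_c·H/(1+e₀)·log₁₀(σ'_f/σ'_0) = 0.3×6/(1+1.18)×log₁₀(149.88/38.883)
    = 0.82569 × 0.58598 = 0.4838 m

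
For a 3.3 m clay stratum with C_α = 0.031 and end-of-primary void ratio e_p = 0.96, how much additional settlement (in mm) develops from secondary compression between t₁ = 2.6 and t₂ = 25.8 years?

Secondary compression: S_s = C_α·H/(1+e_p)·log₁₀(t₂/t₁)
S_s = 0.031×3.3/(1+0.96)×log₁₀(25.8/2.6)
    = 0.05219 × 0.9966 = 0.05202 m

S_s ≈ 52 mm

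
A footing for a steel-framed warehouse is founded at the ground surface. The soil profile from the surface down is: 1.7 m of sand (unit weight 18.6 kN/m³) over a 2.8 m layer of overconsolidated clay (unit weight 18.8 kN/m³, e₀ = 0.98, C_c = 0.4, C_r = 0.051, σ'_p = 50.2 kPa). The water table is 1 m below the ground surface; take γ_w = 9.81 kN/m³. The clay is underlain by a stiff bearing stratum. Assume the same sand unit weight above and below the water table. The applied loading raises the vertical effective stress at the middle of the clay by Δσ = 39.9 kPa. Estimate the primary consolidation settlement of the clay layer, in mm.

S_c ≈ 115 mm

Mid-depth of clay below the ground surface: z = 1.7 + 2.8/2 = 3.1 m.
Total vertical stress at mid-clay: σ_v = 18.6×1.7 + 18.8×1.4 = 57.94 kPa.
Pore pressure: u = 9.81×(3.1 − 1) = 20.601 kPa.
Initial effective stress: σ'_0 = σ_v − u = 57.94 − 20.601 = 37.339 kPa.
Final effective stress: σ'_f = 37.339 + 39.9 = 77.239 kPa.
σ'_f = 77.239 > σ'_p = 50.2 kPa, so the stress path crosses the preconsolidation pressure — recompression up to σ'_p, then virgin compression beyond:
S_c = H/(1+e₀)·[C_r·log₁₀(σ'_p/σ'_0) + C_c·log₁₀(σ'_f/σ'_p)]
    = 2.8/1.98 × [0.051×log₁₀(50.2/37.339) + 0.4×log₁₀(77.239/50.2)]
    = 1.4141 × [0.0065556 + 0.074853] = 0.1151 m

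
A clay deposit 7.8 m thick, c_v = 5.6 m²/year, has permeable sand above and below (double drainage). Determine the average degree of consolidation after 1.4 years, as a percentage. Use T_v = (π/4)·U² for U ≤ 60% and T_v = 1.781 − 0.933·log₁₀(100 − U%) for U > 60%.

Drainage path length: H_d = H/2 = 3.9 m (double drainage).
T_v = c_v·t/H_d² = 5.6×1.4/3.9² = 0.51545.
T_v = 0.51545 corresponds to the U > 60% branch:
U = 1 − 10^((1.781 − T_v)/0.933)/100 = 0.7728

U ≈ 77.3 %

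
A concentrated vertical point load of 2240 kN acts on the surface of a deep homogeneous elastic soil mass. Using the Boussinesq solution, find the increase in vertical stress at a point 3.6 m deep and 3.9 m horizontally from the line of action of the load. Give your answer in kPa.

Δσ_z ≈ 11.8 kPa

Boussinesq vertical stress below a point load on an elastic half-space:
Δσ_z = 3P/(2πz²) · [1 + (r/z)²]^(−5/2)
r/z = 3.9/3.6 = 1.0833; [1+(r/z)²]^(−5/2) = 0.14356.
Δσ_z = 3×2240/(2π×3.6²) × 0.14356 = 82.525 × 0.14356 = 11.85 kPa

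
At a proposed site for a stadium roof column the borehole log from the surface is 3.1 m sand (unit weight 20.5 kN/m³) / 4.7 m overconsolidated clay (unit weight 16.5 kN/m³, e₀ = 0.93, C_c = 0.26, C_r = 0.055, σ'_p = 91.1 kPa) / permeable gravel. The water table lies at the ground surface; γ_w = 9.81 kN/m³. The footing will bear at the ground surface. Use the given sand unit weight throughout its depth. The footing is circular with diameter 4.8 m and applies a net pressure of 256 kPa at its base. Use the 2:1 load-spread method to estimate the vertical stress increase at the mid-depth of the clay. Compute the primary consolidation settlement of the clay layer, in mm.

Mid-depth of clay below the ground surface: z = 3.1 + 4.7/2 = 5.45 m.
Total vertical stress at mid-clay: σ_v = 20.5×3.1 + 16.5×2.35 = 102.33 kPa.
Pore pressure: u = 9.81×(5.45 − 0) = 53.465 kPa.
Initial effective stress: σ'_0 = σ_v − u = 102.33 − 53.465 = 48.865 kPa.
Stress increase at mid-clay by the 2:1 spreading method:
Δσ ≈ qD²/(D+z)² = 256×4.8²/(4.8+5.45)² = 56.14 kPa
Final effective stress: σ'_f = 48.865 + 56.14 = 105 kPa.
σ'_f = 105 > σ'_p = 91.1 kPa, so the stress path crosses the preconsolidation pressure — recompression up to σ'_p, then virgin compression beyond:
S_c = H/(1+e₀)·[C_r·log₁₀(σ'_p/σ'_0) + C_c·log₁₀(σ'_f/σ'_p)]
    = 4.7/1.93 × [0.055×log₁₀(91.1/48.865) + 0.26×log₁₀(105/91.1)]
    = 2.4352 × [0.014879 + 0.016034] = 0.07528 m

S_c ≈ 75.3 mm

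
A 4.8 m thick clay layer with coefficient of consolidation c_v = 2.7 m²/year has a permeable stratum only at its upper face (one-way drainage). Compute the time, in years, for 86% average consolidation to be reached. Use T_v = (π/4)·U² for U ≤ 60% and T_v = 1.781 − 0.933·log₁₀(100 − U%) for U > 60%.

Drainage path length: H_d = H = 4.8 m (single drainage).
U > 60%: T_v = 1.781 − 0.933·log₁₀(100 − 86) = 0.71166.
t = T_v·H_d²/c_v = 0.71166×4.8²/2.7 = 6.073 years.

t ≈ 6.07 years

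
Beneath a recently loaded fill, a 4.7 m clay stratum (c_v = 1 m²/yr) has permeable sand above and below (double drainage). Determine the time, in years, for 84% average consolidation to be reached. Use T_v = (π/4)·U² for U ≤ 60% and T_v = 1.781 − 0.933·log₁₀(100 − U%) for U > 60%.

t ≈ 3.63 years

Drainage path length: H_d = H/2 = 2.35 m (double drainage).
U > 60%: T_v = 1.781 − 0.933·log₁₀(100 − 84) = 0.65756.
t = T_v·H_d²/c_v = 0.65756×2.35²/1 = 3.631 years.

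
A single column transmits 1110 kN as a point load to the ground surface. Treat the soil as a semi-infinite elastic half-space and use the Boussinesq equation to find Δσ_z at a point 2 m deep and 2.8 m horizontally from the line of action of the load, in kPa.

Boussinesq vertical stress below a point load on an elastic half-space:
Δσ_z = 3P/(2πz²) · [1 + (r/z)²]^(−5/2)
r/z = 2.8/2 = 1.4; [1+(r/z)²]^(−5/2) = 0.066339.
Δσ_z = 3×1110/(2π×2²) × 0.066339 = 132.5 × 0.066339 = 8.79 kPa

Δσ_z ≈ 8.79 kPa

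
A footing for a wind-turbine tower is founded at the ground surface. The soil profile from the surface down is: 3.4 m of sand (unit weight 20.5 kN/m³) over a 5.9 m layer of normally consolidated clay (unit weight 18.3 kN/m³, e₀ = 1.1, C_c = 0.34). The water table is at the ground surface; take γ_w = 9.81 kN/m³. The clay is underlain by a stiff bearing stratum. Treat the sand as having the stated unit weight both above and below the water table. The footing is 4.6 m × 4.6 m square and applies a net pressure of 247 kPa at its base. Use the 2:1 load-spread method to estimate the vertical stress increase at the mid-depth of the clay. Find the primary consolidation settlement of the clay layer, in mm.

S_c ≈ 223 mm

Mid-depth of clay below the ground surface: z = 3.4 + 5.9/2 = 6.35 m.
Total vertical stress at mid-clay: σ_v = 20.5×3.4 + 18.3×2.95 = 123.69 kPa.
Pore pressure: u = 9.81×(6.35 − 0) = 62.294 kPa.
Initial effective stress: σ'_0 = σ_v − u = 123.69 − 62.294 = 61.396 kPa.
Stress increase at mid-clay by the 2:1 spreading method:
Δσ = qBL/((B+z)(L+z)) = 247×4.6×4.6/((4.6+6.35)(4.6+6.35)) = 43.59 kPa
Final effective stress: σ'_f = σ'_0 + Δσ = 61.396 + 43.59 = 104.99 kPa.
Normally consolidated clay, so the full stress increment lies on the virgin compression line:
S_c = C_c·H/(1+e₀)·log₁₀(σ'_f/σ'_0) = 0.34×5.9/(1+1.1)×log₁₀(104.99/61.396)
    = 0.95524 × 0.23301 = 0.2226 m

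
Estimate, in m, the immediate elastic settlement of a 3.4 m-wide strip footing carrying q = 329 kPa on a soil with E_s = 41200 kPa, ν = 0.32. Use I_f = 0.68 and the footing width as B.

Immediate (elastic) settlement: S_e = q·B·(1−ν²)/E_s · I_f.
S_e = 329 × 3.4 × (1 − 0.32²) / 41200 × 0.68
    = 329 × 3.4 × 0.8976 / 41200 × 0.68
    = 0.01657 m

S_e ≈ 0.0166 m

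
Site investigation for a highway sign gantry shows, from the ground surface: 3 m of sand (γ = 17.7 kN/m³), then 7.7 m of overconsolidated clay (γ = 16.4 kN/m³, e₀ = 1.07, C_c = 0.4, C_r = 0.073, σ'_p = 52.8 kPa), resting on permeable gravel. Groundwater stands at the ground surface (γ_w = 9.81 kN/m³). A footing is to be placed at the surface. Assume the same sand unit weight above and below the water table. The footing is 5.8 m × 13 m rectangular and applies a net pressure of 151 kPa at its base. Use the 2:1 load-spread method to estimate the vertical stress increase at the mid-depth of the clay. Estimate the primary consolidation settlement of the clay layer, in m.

Mid-depth of clay below the ground surface: z = 3 + 7.7/2 = 6.85 m.
Total vertical stress at mid-clay: σ_v = 17.7×3 + 16.4×3.85 = 116.24 kPa.
Pore pressure: u = 9.81×(6.85 − 0) = 67.198 kPa.
Initial effective stress: σ'_0 = σ_v − u = 116.24 − 67.198 = 49.042 kPa.
Stress increase at mid-clay by the 2:1 spreading method:
Δσ = qBL/((B+z)(L+z)) = 151×5.8×13/((5.8+6.85)(13+6.85)) = 45.342 kPa
Final effective stress: σ'_f = 49.042 + 45.342 = 94.384 kPa.
σ'_f = 94.384 > σ'_p = 52.8 kPa, so the stress path crosses the preconsolidation pressure — recompression up to σ'_p, then virgin compression beyond:
S_c = H/(1+e₀)·[C_r·log₁₀(σ'_p/σ'_0) + C_c·log₁₀(σ'_f/σ'_p)]
    = 7.7/2.07 × [0.073×log₁₀(52.8/49.042) + 0.4×log₁₀(94.384/52.8)]
    = 3.7198 × [0.0023408 + 0.10091] = 0.3841 m

S_c ≈ 0.384 m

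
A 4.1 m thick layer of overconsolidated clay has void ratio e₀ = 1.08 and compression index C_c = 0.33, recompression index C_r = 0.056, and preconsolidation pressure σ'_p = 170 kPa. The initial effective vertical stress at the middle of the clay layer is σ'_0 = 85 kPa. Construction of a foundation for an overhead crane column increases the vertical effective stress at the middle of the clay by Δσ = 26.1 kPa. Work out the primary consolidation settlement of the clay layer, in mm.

S_c ≈ 12.8 mm

Final effective stress: σ'_f = 85 + 26.1 = 111.1 kPa.
σ'_f = 111.1 ≤ σ'_p = 170 kPa, so the clay remains overconsolidated and only the recompression index applies:
S_c = C_r·H/(1+e₀)·log₁₀(σ'_f/σ'_0) = 0.056×4.1/2.08×log₁₀(111.1/85)
    = 0.11039 × 0.1163 = 0.01284 m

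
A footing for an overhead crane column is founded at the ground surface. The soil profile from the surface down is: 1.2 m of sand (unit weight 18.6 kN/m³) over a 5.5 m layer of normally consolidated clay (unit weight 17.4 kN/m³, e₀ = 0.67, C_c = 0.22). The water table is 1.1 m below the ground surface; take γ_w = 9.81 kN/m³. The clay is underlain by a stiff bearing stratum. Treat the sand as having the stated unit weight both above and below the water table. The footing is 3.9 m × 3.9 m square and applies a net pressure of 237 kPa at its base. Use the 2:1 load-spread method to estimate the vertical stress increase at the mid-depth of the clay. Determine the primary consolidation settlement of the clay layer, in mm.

Mid-depth of clay below the ground surface: z = 1.2 + 5.5/2 = 3.95 m.
Total vertical stress at mid-clay: σ_v = 18.6×1.2 + 17.4×2.75 = 70.17 kPa.
Pore pressure: u = 9.81×(3.95 − 1.1) = 27.959 kPa.
Initial effective stress: σ'_0 = σ_v − u = 70.17 − 27.959 = 42.211 kPa.
Stress increase at mid-clay by the 2:1 spreading method:
Δσ = qBL/((B+z)(L+z)) = 237×3.9×3.9/((3.9+3.95)(3.9+3.95)) = 58.498 kPa
Final effective stress: σ'_f = σ'_0 + Δσ = 42.211 + 58.498 = 100.71 kPa.
Normally consolidated clay, so the full stress increment lies on the virgin compression line:
S_c = C_c·H/(1+e₀)·log₁₀(σ'_f/σ'_0) = 0.22×5.5/(1+0.67)×log₁₀(100.71/42.211)
    = 0.72455 × 0.37765 = 0.2736 m

S_c ≈ 274 mm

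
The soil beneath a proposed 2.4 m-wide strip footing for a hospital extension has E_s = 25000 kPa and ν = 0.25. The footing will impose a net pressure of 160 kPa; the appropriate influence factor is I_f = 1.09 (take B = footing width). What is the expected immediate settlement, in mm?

Immediate (elastic) settlement: S_e = q·B·(1−ν²)/E_s · I_f.
S_e = 160 × 2.4 × (1 − 0.25²) / 25000 × 1.09
    = 160 × 2.4 × 0.9375 / 25000 × 1.09
    = 0.0157 m = 15.7 mm

S_e ≈ 15.7 mm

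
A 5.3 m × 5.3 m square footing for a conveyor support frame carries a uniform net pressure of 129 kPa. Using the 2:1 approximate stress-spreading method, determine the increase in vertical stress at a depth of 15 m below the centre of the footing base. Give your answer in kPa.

Δσ_z ≈ 8.79 kPa

By the 2:1 method the load spreads at 1 horizontal : 2 vertical, so at depth z the loaded area has grown by z in each plan dimension:
Δσ = qBL/((B+z)(L+z)) = 129×5.3×5.3/((5.3+15)(5.3+15)) = 8.7932 kPa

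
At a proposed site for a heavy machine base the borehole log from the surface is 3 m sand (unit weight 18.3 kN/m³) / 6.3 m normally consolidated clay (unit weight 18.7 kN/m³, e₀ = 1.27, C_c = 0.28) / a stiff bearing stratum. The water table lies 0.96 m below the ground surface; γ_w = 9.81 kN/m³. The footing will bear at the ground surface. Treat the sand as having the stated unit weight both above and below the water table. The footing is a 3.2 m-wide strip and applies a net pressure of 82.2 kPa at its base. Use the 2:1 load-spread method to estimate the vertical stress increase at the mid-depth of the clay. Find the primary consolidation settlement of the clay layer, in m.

Mid-depth of clay below the ground surface: z = 3 + 6.3/2 = 6.15 m.
Total vertical stress at mid-clay: σ_v = 18.3×3 + 18.7×3.15 = 113.81 kPa.
Pore pressure: u = 9.81×(6.15 − 0.96) = 50.914 kPa.
Initial effective stress: σ'_0 = σ_v − u = 113.81 − 50.914 = 62.896 kPa.
Stress increase at mid-clay by the 2:1 spreading method:
Δσ = qB/(B+z) = 82.2×3.2/(3.2+6.15) = 28.133 kPa
Final effective stress: σ'_f = σ'_0 + Δσ = 62.896 + 28.133 = 91.029 kPa.
Normally consolidated clay, so the full stress increment lies on the virgin compression line:
S_c = C_c·H/(1+e₀)·log₁₀(σ'_f/σ'_0) = 0.28×6.3/(1+1.27)×log₁₀(91.029/62.896)
    = 0.77709 × 0.16056 = 0.1248 m

S_c ≈ 0.125 m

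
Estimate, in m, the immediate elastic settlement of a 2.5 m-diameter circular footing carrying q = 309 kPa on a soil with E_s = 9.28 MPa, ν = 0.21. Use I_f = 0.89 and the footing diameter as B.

S_e ≈ 0.0708 m

Immediate (elastic) settlement: S_e = q·B·(1−ν²)/E_s · I_f.
E_s = 9.28 MPa = 9280 kPa.
S_e = 309 × 2.5 × (1 − 0.21²) / 9280 × 0.89
    = 309 × 2.5 × 0.9559 / 9280 × 0.89
    = 0.07082 m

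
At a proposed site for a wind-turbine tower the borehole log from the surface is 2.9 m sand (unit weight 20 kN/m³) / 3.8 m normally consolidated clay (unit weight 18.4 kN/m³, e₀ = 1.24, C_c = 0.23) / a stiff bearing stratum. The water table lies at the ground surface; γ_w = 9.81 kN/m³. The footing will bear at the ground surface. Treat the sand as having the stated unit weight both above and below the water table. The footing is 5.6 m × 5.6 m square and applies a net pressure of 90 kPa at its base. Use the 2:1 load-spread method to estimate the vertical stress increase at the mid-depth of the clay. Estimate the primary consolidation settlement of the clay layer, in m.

Mid-depth of clay below the ground surface: z = 2.9 + 3.8/2 = 4.8 m.
Total vertical stress at mid-clay: σ_v = 20×2.9 + 18.4×1.9 = 92.96 kPa.
Pore pressure: u = 9.81×(4.8 − 0) = 47.088 kPa.
Initial effective stress: σ'_0 = σ_v − u = 92.96 − 47.088 = 45.872 kPa.
Stress increase at mid-clay by the 2:1 spreading method:
Δσ = qBL/((B+z)(L+z)) = 90×5.6×5.6/((5.6+4.8)(5.6+4.8)) = 26.095 kPa
Final effective stress: σ'_f = σ'_0 + Δσ = 45.872 + 26.095 = 71.967 kPa.
Normally consolidated clay, so the full stress increment lies on the virgin compression line:
S_c = C_c·H/(1+e₀)·log₁₀(σ'_f/σ'_0) = 0.23×3.8/(1+1.24)×log₁₀(71.967/45.872)
    = 0.39018 × 0.19559 = 0.07632 m

S_c ≈ 0.0763 m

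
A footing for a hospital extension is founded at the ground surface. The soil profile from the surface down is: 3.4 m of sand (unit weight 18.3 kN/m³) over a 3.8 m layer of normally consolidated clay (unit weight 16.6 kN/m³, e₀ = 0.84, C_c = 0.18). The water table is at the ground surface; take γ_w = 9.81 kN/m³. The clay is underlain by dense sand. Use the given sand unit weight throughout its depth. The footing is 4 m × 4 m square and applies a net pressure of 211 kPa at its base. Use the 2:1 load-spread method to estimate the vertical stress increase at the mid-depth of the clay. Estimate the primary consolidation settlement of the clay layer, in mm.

Mid-depth of clay below the ground surface: z = 3.4 + 3.8/2 = 5.3 m.
Total vertical stress at mid-clay: σ_v = 18.3×3.4 + 16.6×1.9 = 93.76 kPa.
Pore pressure: u = 9.81×(5.3 − 0) = 51.993 kPa.
Initial effective stress: σ'_0 = σ_v − u = 93.76 − 51.993 = 41.767 kPa.
Stress increase at mid-clay by the 2:1 spreading method:
Δσ = qBL/((B+z)(L+z)) = 211×4×4/((4+5.3)(4+5.3)) = 39.033 kPa
Final effective stress: σ'_f = σ'_0 + Δσ = 41.767 + 39.033 = 80.8 kPa.
Normally consolidated clay, so the full stress increment lies on the virgin compression line:
S_c = C_c·H/(1+e₀)·log₁₀(σ'_f/σ'_0) = 0.18×3.8/(1+0.84)×log₁₀(80.8/41.767)
    = 0.37174 × 0.28658 = 0.1065 m

S_c ≈ 107 mm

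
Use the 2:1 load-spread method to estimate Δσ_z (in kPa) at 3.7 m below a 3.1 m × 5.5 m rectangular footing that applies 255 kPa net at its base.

Δσ_z ≈ 69.5 kPa

By the 2:1 method the load spreads at 1 horizontal : 2 vertical, so at depth z the loaded area has grown by z in each plan dimension:
Δσ = qBL/((B+z)(L+z)) = 255×3.1×5.5/((3.1+3.7)(5.5+3.7)) = 69.497 kPa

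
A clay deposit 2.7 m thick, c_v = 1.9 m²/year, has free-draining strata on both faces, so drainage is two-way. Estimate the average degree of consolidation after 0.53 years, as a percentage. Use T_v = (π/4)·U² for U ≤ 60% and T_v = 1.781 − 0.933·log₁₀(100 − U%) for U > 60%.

Drainage path length: H_d = H/2 = 1.35 m (double drainage).
T_v = c_v·t/H_d² = 1.9×0.53/1.35² = 0.55254.
T_v = 0.55254 corresponds to the U > 60% branch:
U = 1 − 10^((1.781 − T_v)/0.933)/100 = 0.7927

U ≈ 79.3 %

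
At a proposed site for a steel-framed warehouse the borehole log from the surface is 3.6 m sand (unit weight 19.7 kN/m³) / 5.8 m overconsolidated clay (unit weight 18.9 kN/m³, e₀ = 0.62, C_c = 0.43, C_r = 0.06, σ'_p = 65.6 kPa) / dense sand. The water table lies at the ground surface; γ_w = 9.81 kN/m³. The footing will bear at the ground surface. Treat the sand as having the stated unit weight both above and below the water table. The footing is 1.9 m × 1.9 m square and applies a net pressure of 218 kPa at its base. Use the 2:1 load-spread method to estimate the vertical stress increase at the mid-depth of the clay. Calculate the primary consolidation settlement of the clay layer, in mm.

Mid-depth of clay below the ground surface: z = 3.6 + 5.8/2 = 6.5 m.
Total vertical stress at mid-clay: σ_v = 19.7×3.6 + 18.9×2.9 = 125.73 kPa.
Pore pressure: u = 9.81×(6.5 − 0) = 63.765 kPa.
Initial effective stress: σ'_0 = σ_v − u = 125.73 − 63.765 = 61.965 kPa.
Stress increase at mid-clay by the 2:1 spreading method:
Δσ = qBL/((B+z)(L+z)) = 218×1.9×1.9/((1.9+6.5)(1.9+6.5)) = 11.153 kPa
Final effective stress: σ'_f = 61.965 + 11.153 = 73.118 kPa.
σ'_f = 73.118 > σ'_p = 65.6 kPa, so the stress path crosses the preconsolidation pressure — recompression up to σ'_p, then virgin compression beyond:
S_c = H/(1+e₀)·[C_r·log₁₀(σ'_p/σ'_0) + C_c·log₁₀(σ'_f/σ'_p)]
    = 5.8/1.62 × [0.06×log₁₀(65.6/61.965) + 0.43×log₁₀(73.118/65.6)]
    = 3.5802 × [0.0014854 + 0.020262] = 0.07786 m

S_c ≈ 77.9 mm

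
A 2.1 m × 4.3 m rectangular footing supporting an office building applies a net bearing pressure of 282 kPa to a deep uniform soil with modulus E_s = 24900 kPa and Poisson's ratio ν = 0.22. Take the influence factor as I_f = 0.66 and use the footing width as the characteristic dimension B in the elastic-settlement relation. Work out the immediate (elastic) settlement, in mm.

Immediate (elastic) settlement: S_e = q·B·(1−ν²)/E_s · I_f.
S_e = 282 × 2.1 × (1 − 0.22²) / 24900 × 0.66
    = 282 × 2.1 × 0.9516 / 24900 × 0.66
    = 0.01494 m = 14.94 mm

S_e ≈ 14.9 mm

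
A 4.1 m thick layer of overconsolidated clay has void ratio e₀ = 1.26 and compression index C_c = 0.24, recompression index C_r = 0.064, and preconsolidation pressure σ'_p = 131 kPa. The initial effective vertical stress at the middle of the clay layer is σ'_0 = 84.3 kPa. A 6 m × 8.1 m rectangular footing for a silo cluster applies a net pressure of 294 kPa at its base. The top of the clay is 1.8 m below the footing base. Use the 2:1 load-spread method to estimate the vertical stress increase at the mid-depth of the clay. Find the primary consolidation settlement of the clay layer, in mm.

Mid-depth of clay below the footing base: z = 1.8 + 4.1/2 = 3.85 m.
Stress increase at mid-clay by the 2:1 spreading method:
Δσ = qBL/((B+z)(L+z)) = 294×6×8.1/((6+3.85)(8.1+3.85)) = 121.39 kPa
Final effective stress: σ'_f = 84.3 + 121.39 = 205.69 kPa.
σ'_f = 205.69 > σ'_p = 131 kPa, so the stress path crosses the preconsolidation pressure — recompression up to σ'_p, then virgin compression beyond:
S_c = H/(1+e₀)·[C_r·log₁₀(σ'_p/σ'_0) + C_c·log₁₀(σ'_f/σ'_p)]
    = 4.1/2.26 × [0.064×log₁₀(131/84.3) + 0.24×log₁₀(205.69/131)]
    = 1.8142 × [0.012252 + 0.047026] = 0.1075 m

S_c ≈ 108 mm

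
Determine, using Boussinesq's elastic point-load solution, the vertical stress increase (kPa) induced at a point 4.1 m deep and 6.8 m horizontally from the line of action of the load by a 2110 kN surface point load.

Boussinesq vertical stress below a point load on an elastic half-space:
Δσ_z = 3P/(2πz²) · [1 + (r/z)²]^(−5/2)
r/z = 6.8/4.1 = 1.6585; [1+(r/z)²]^(−5/2) = 0.036703.
Δσ_z = 3×2110/(2π×4.1²) × 0.036703 = 59.932 × 0.036703 = 2.2 kPa

Δσ_z ≈ 2.2 kPa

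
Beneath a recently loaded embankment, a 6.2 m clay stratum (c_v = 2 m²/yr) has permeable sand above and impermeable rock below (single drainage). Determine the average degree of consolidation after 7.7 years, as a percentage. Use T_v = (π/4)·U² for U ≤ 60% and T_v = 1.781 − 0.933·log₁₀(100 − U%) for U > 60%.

Drainage path length: H_d = H = 6.2 m (single drainage).
T_v = c_v·t/H_d² = 2×7.7/6.2² = 0.40062.
T_v = 0.40062 corresponds to the U > 60% branch:
U = 1 − 10^((1.781 − T_v)/0.933)/100 = 0.6983

U ≈ 69.8 %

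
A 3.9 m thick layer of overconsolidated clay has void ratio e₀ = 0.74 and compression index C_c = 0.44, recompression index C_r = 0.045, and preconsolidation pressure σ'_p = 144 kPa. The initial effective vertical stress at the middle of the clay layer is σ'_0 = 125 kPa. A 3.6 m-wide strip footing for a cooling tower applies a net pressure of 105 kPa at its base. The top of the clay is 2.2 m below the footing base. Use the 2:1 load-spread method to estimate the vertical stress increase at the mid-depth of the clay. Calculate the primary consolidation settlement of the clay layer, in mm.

S_c ≈ 86.7 mm

Mid-depth of clay below the footing base: z = 2.2 + 3.9/2 = 4.15 m.
Stress increase at mid-clay by the 2:1 spreading method:
Δσ = qB/(B+z) = 105×3.6/(3.6+4.15) = 48.774 kPa
Final effective stress: σ'_f = 125 + 48.774 = 173.77 kPa.
σ'_f = 173.77 > σ'_p = 144 kPa, so the stress path crosses the preconsolidation pressure — recompression up to σ'_p, then virgin compression beyond:
S_c = H/(1+e₀)·[C_r·log₁₀(σ'_p/σ'_0) + C_c·log₁₀(σ'_f/σ'_p)]
    = 3.9/1.74 × [0.045×log₁₀(144/125) + 0.44×log₁₀(173.77/144)]
    = 2.2414 × [0.0027654 + 0.035909] = 0.08668 m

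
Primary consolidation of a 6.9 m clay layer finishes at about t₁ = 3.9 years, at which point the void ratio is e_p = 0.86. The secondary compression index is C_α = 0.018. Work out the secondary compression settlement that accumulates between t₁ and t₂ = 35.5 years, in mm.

S_s ≈ 64 mm

Secondary compression: S_s = C_α·H/(1+e_p)·log₁₀(t₂/t₁)
S_s = 0.018×6.9/(1+0.86)×log₁₀(35.5/3.9)
    = 0.06677 × 0.9592 = 0.06405 m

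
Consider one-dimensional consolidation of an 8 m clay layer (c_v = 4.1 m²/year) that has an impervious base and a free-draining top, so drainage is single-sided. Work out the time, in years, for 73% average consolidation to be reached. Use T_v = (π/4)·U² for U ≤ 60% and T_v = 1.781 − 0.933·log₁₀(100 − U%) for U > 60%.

Drainage path length: H_d = H = 8 m (single drainage).
U > 60%: T_v = 1.781 − 0.933·log₁₀(100 − 73) = 0.44554.
t = T_v·H_d²/c_v = 0.44554×8²/4.1 = 6.955 years.

t ≈ 6.95 years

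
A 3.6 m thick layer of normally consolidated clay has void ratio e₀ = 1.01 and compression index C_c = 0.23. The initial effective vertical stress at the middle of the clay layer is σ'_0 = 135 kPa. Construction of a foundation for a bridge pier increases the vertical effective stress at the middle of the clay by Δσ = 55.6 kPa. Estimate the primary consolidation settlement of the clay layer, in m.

Final effective stress: σ'_f = σ'_0 + Δσ = 135 + 55.6 = 190.6 kPa.
Normally consolidated clay, so the full stress increment lies on the virgin compression line:
S_c = C_c·H/(1+e₀)·log₁₀(σ'_f/σ'_0) = 0.23×3.6/(1+1.01)×log₁₀(190.6/135)
    = 0.41194 × 0.14979 = 0.0617 m

S_c ≈ 0.0617 m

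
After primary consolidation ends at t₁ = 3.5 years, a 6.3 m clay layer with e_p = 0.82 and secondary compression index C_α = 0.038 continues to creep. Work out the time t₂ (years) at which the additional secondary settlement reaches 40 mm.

S_s = C_α·H/(1+e_p)·log₁₀(t₂/t₁) ⇒ log₁₀(t₂/t₁) = S_s·(1+e_p)/(C_α·H).
log₁₀(t₂/t₁) = 0.04 × (1+0.82) / (0.038×6.3) = 0.3041
t₂ = t₁ × 10^0.3041 = 3.5 × 2.014 = 7.05 years

t₂ ≈ 7.05 years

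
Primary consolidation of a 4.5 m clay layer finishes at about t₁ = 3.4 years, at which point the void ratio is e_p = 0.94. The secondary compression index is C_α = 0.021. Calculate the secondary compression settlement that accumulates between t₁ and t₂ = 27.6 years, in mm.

Secondary compression: S_s = C_α·H/(1+e_p)·log₁₀(t₂/t₁)
S_s = 0.021×4.5/(1+0.94)×log₁₀(27.6/3.4)
    = 0.04871 × 0.9094 = 0.0443 m

S_s ≈ 44.3 mm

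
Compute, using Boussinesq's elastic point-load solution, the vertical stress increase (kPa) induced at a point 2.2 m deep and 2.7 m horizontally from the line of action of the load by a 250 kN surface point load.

Δσ_z ≈ 2.48 kPa

Boussinesq vertical stress below a point load on an elastic half-space:
Δσ_z = 3P/(2πz²) · [1 + (r/z)²]^(−5/2)
r/z = 2.7/2.2 = 1.2273; [1+(r/z)²]^(−5/2) = 0.10057.
Δσ_z = 3×250/(2π×2.2²) × 0.10057 = 24.662 × 0.10057 = 2.48 kPa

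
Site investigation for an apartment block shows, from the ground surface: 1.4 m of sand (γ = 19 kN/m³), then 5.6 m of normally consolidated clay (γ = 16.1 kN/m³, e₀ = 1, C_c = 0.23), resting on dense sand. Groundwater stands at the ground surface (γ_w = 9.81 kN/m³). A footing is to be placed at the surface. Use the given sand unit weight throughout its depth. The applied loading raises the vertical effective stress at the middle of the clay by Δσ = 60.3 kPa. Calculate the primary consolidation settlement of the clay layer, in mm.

S_c ≈ 305 mm

Mid-depth of clay below the ground surface: z = 1.4 + 5.6/2 = 4.2 m.
Total vertical stress at mid-clay: σ_v = 19×1.4 + 16.1×2.8 = 71.68 kPa.
Pore pressure: u = 9.81×(4.2 − 0) = 41.202 kPa.
Initial effective stress: σ'_0 = σ_v − u = 71.68 − 41.202 = 30.478 kPa.
Final effective stress: σ'_f = σ'_0 + Δσ = 30.478 + 60.3 = 90.778 kPa.
Normally consolidated clay, so the full stress increment lies on the virgin compression line:
S_c = C_c·H/(1+e₀)·log₁₀(σ'_f/σ'_0) = 0.23×5.6/(1+1)×log₁₀(90.778/30.478)
    = 0.644 × 0.47399 = 0.3052 m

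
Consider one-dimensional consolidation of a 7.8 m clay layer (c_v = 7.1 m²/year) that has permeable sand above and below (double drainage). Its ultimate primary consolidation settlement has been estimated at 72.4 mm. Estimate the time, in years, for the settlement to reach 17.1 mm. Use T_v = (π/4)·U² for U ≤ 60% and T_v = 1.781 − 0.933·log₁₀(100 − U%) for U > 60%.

t ≈ 0.0939 years

Drainage path length: H_d = H/2 = 3.9 m (double drainage).
U = S(t)/S_ult = 17.1/72.4 = 0.2362.
U ≤ 60%: T_v = (π/4)·U² = (π/4)×0.23619² = 0.043813.
t = T_v·H_d²/c_v = 0.043813×3.9²/7.1 = 0.09386 years.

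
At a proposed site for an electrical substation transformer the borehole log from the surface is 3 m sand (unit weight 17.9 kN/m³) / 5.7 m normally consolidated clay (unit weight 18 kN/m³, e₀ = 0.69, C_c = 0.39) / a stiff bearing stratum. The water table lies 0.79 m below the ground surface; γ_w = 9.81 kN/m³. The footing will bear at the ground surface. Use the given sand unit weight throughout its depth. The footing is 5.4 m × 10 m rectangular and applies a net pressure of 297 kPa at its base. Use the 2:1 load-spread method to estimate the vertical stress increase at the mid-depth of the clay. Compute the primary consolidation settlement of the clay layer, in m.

Mid-depth of clay below the ground surface: z = 3 + 5.7/2 = 5.85 m.
Total vertical stress at mid-clay: σ_v = 17.9×3 + 18×2.85 = 105 kPa.
Pore pressure: u = 9.81×(5.85 − 0.79) = 49.639 kPa.
Initial effective stress: σ'_0 = σ_v − u = 105 − 49.639 = 55.361 kPa.
Stress increase at mid-clay by the 2:1 spreading method:
Δσ = qBL/((B+z)(L+z)) = 297×5.4×10/((5.4+5.85)(10+5.85)) = 89.943 kPa
Final effective stress: σ'_f = σ'_0 + Δσ = 55.361 + 89.943 = 145.3 kPa.
Normally consolidated clay, so the full stress increment lies on the virgin compression line:
S_c = C_c·H/(1+e₀)·log₁₀(σ'_f/σ'_0) = 0.39×5.7/(1+0.69)×log₁₀(145.3/55.361)
    = 1.3154 × 0.41906 = 0.5512 m

S_c ≈ 0.551 m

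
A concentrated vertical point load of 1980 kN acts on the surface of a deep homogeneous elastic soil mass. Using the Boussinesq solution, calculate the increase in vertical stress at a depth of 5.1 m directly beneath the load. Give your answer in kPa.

Boussinesq vertical stress below a point load on an elastic half-space:
Δσ_z = 3P/(2πz²) · [1 + (r/z)²]^(−5/2)
r/z = 0/5.1 = 0; [1+(r/z)²]^(−5/2) = 1.
Δσ_z = 3×1980/(2π×5.1²) × 1 = 36.347 × 1 = 36.35 kPa

Δσ_z ≈ 36.3 kPa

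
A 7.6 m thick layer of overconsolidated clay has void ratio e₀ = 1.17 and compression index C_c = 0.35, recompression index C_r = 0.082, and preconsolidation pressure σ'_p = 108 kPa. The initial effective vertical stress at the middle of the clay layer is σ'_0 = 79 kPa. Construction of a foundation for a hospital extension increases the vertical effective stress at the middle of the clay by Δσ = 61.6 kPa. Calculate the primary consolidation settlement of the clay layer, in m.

S_c ≈ 0.179 m

Final effective stress: σ'_f = 79 + 61.6 = 140.6 kPa.
σ'_f = 140.6 > σ'_p = 108 kPa, so the stress path crosses the preconsolidation pressure — recompression up to σ'_p, then virgin compression beyond:
S_c = H/(1+e₀)·[C_r·log₁₀(σ'_p/σ'_0) + C_c·log₁₀(σ'_f/σ'_p)]
    = 7.6/2.17 × [0.082×log₁₀(108/79) + 0.35×log₁₀(140.6/108)]
    = 3.5023 × [0.011135 + 0.040097] = 0.1794 m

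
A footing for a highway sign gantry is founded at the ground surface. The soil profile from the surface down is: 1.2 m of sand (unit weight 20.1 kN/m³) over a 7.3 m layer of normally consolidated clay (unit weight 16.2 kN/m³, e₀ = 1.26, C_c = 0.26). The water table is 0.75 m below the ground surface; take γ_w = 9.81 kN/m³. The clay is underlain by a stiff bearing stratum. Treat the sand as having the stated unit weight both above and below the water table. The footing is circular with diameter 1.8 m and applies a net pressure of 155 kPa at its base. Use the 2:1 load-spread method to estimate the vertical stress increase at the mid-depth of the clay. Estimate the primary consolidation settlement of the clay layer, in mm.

Mid-depth of clay below the ground surface: z = 1.2 + 7.3/2 = 4.85 m.
Total vertical stress at mid-clay: σ_v = 20.1×1.2 + 16.2×3.65 = 83.25 kPa.
Pore pressure: u = 9.81×(4.85 − 0.75) = 40.221 kPa.
Initial effective stress: σ'_0 = σ_v − u = 83.25 − 40.221 = 43.029 kPa.
Stress increase at mid-clay by the 2:1 spreading method:
Δσ ≈ qD²/(D+z)² = 155×1.8²/(1.8+4.85)² = 11.356 kPa
Final effective stress: σ'_f = σ'_0 + Δσ = 43.029 + 11.356 = 54.385 kPa.
Normally consolidated clay, so the full stress increment lies on the virgin compression line:
S_c = C_c·H/(1+e₀)·log₁₀(σ'_f/σ'_0) = 0.26×7.3/(1+1.26)×log₁₀(54.385/43.029)
    = 0.83982 × 0.10172 = 0.08543 m

S_c ≈ 85.4 mm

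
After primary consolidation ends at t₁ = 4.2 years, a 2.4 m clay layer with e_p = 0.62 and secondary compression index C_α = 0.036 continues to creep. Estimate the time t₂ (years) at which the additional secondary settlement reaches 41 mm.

S_s = C_α·H/(1+e_p)·log₁₀(t₂/t₁) ⇒ log₁₀(t₂/t₁) = S_s·(1+e_p)/(C_α·H).
log₁₀(t₂/t₁) = 0.041 × (1+0.62) / (0.036×2.4) = 0.7688
t₂ = t₁ × 10^0.7688 = 4.2 × 5.872 = 24.66 years

t₂ ≈ 24.7 years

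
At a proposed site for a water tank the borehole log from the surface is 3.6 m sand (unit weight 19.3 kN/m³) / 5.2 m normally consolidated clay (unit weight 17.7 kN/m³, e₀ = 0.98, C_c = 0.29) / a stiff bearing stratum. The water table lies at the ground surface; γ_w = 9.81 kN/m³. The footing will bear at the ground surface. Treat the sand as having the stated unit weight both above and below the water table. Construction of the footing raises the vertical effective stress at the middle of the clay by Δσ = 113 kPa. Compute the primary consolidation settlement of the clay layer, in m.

S_c ≈ 0.371 m

Mid-depth of clay below the ground surface: z = 3.6 + 5.2/2 = 6.2 m.
Total vertical stress at mid-clay: σ_v = 19.3×3.6 + 17.7×2.6 = 115.5 kPa.
Pore pressure: u = 9.81×(6.2 − 0) = 60.822 kPa.
Initial effective stress: σ'_0 = σ_v − u = 115.5 − 60.822 = 54.678 kPa.
Final effective stress: σ'_f = σ'_0 + Δσ = 54.678 + 113 = 167.68 kPa.
Normally consolidated clay, so the full stress increment lies on the virgin compression line:
S_c = C_c·H/(1+e₀)·log₁₀(σ'_f/σ'_0) = 0.29×5.2/(1+0.98)×log₁₀(167.68/54.678)
    = 0.76162 × 0.48667 = 0.3707 m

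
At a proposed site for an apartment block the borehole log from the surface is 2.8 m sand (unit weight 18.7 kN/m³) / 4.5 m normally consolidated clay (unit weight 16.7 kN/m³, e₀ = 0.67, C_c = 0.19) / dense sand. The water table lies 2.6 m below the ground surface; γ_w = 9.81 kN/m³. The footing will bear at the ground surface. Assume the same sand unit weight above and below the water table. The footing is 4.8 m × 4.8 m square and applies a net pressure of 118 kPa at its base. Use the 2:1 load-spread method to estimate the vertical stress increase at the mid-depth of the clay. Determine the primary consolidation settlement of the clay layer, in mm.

Mid-depth of clay below the ground surface: z = 2.8 + 4.5/2 = 5.05 m.
Total vertical stress at mid-clay: σ_v = 18.7×2.8 + 16.7×2.25 = 89.935 kPa.
Pore pressure: u = 9.81×(5.05 − 2.6) = 24.035 kPa.
Initial effective stress: σ'_0 = σ_v − u = 89.935 − 24.035 = 65.9 kPa.
Stress increase at mid-clay by the 2:1 spreading method:
Δσ = qBL/((B+z)(L+z)) = 118×4.8×4.8/((4.8+5.05)(4.8+5.05)) = 28.022 kPa
Final effective stress: σ'_f = σ'_0 + Δσ = 65.9 + 28.022 = 93.922 kPa.
Normally consolidated clay, so the full stress increment lies on the virgin compression line:
S_c = C_c·H/(1+e₀)·log₁₀(σ'_f/σ'_0) = 0.19×4.5/(1+0.67)×log₁₀(93.922/65.9)
    = 0.51198 × 0.15388 = 0.07878 m

S_c ≈ 78.8 mm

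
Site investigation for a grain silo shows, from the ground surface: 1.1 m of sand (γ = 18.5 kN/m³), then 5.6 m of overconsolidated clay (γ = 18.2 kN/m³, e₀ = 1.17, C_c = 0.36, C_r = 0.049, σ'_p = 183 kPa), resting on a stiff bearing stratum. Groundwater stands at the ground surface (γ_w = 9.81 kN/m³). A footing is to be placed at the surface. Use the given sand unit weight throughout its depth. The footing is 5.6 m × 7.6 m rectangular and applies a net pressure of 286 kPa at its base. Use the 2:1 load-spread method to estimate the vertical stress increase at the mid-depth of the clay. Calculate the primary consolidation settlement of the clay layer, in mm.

Mid-depth of clay below the ground surface: z = 1.1 + 5.6/2 = 3.9 m.
Total vertical stress at mid-clay: σ_v = 18.5×1.1 + 18.2×2.8 = 71.31 kPa.
Pore pressure: u = 9.81×(3.9 − 0) = 38.259 kPa.
Initial effective stress: σ'_0 = σ_v − u = 71.31 − 38.259 = 33.051 kPa.
Stress increase at mid-clay by the 2:1 spreading method:
Δσ = qBL/((B+z)(L+z)) = 286×5.6×7.6/((5.6+3.9)(7.6+3.9)) = 111.42 kPa
Final effective stress: σ'_f = 33.051 + 111.42 = 144.47 kPa.
σ'_f = 144.47 ≤ σ'_p = 183 kPa, so the clay remains overconsolidated and only the recompression index applies:
S_c = C_r·H/(1+e₀)·log₁₀(σ'_f/σ'_0) = 0.049×5.6/2.17×log₁₀(144.47/33.051)
    = 0.12645 × 0.64059 = 0.081 m

S_c ≈ 81 mm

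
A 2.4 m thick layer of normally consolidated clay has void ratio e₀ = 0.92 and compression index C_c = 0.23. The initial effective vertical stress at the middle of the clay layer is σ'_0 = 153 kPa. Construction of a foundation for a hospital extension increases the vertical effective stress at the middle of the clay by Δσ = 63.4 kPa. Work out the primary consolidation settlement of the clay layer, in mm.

Final effective stress: σ'_f = σ'_0 + Δσ = 153 + 63.4 = 216.4 kPa.
Normally consolidated clay, so the full stress increment lies on the virgin compression line:
S_c = C_c·H/(1+e₀)·log₁₀(σ'_f/σ'_0) = 0.23×2.4/(1+0.92)×log₁₀(216.4/153)
    = 0.2875 × 0.15057 = 0.04329 m

S_c ≈ 43.3 mm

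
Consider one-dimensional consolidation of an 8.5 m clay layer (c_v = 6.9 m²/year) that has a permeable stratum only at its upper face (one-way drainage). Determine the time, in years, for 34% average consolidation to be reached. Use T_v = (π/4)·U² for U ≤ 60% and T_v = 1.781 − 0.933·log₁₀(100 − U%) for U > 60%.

t ≈ 0.951 years

Drainage path length: H_d = H = 8.5 m (single drainage).
U ≤ 60%: T_v = (π/4)·U² = (π/4)×0.34² = 0.090792.
t = T_v·H_d²/c_v = 0.090792×8.5²/6.9 = 0.9507 years.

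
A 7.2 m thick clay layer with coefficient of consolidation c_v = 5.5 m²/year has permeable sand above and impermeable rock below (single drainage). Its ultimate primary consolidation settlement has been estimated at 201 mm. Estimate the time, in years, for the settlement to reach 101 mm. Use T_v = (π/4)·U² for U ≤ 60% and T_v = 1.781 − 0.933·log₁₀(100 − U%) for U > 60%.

t ≈ 1.87 years

Drainage path length: H_d = H = 7.2 m (single drainage).
U = S(t)/S_ult = 101/201 = 0.5025.
U ≤ 60%: T_v = (π/4)·U² = (π/4)×0.50249² = 0.19831.
t = T_v·H_d²/c_v = 0.19831×7.2²/5.5 = 1.869 years.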